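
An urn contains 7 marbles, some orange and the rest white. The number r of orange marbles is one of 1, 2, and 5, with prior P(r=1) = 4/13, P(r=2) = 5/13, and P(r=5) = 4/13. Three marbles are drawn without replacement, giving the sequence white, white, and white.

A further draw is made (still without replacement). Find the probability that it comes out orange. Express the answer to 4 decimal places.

0.3462

Compute the likelihood of the observed sequence for each case: P(data | r = 1) = (6/7)(5/6)(4/5) = 4/7; P(data | r = 2) = (5/7)(4/6)(3/5) = 2/7; P(data | r = 5) = (2/7)(1/6)(0/5) = 0.
Weighting by the prior gives 4/13 · 4/7 = 16/91, 5/13 · 2/7 = 10/91, 4/13 · 0 = 0; with total 2/7.
The posterior is then P(r = 1 | data) = 8/13, P(r = 2 | data) = 5/13, P(r = 5 | data) = 0.
Averaging over the posterior, P(orange next | data) = (1/4)(8/13) + (1/2)(5/13) = 9/26.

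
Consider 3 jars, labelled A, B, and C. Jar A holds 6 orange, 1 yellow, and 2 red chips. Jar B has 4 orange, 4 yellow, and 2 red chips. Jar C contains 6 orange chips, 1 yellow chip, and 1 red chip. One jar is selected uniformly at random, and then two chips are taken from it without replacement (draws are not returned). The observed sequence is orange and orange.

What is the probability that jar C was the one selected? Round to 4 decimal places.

0.4934

The likelihood of the observed sequence under each hypothesis: P(data | jar A) = (6/9)(5/8) = 5/12; P(data | jar B) = (4/10)(3/9) = 2/15; P(data | jar C) = (6/8)(5/7) = 15/28.
Multiplying each by its prior: 1/3 · 5/12 = 5/36, 1/3 · 2/15 = 2/45, 1/3 · 15/28 = 5/28; summing to 38/105.
By Bayes' rule, P(jar C | data) = (5/28) / (38/105) = 75/152.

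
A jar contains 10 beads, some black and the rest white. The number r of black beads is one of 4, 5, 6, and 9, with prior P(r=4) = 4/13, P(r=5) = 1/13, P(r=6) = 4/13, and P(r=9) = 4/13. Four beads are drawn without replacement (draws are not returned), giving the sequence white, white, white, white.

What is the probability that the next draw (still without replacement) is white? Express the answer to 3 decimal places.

0.302

Under each hypothesis, the probability of the observed sequence is: P(data | r = 4) = (6/10)(5/9)(4/8)(3/7) = 0.071429; P(data | r = 5) = (5/10)(4/9)(3/8)(2/7) = 0.02381; P(data | r = 6) = (4/10)(3/9)(2/8)(1/7) = 0.0047619; P(data | r = 9) = (1/10)(0/9) = 0.
Multiplying each by its prior: 4/13 · 0.071429 = 0.021978, 1/13 · 0.02381 = 0.0018315, 4/13 · 0.0047619 = 0.0014652, 4/13 · 0 = 0; summing to 0.025275.
The posterior is then P(r = 4 | data) = 0.86957, P(r = 5 | data) = 0.072464, P(r = 6 | data) = 0.057971, P(r = 9 | data) = 0.
So P(white next | data) = Σ P(white next | H) P(H | data) = (1/3)(0.86957) + (1/6)(0.072464) + (0)(0.057971) = 0.30193.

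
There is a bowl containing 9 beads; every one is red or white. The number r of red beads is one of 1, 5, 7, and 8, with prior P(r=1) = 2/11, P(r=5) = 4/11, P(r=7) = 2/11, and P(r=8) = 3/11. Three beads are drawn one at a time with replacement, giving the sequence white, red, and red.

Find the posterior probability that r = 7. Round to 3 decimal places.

0.244

Under each hypothesis, the probability of the observed sequence is: P(data | r = 1) = (8/9)(1/9)(1/9) = 0.010974; P(data | r = 5) = (4/9)(5/9)(5/9) = 0.13717; P(data | r = 7) = (2/9)(7/9)(7/9) = 0.13443; P(data | r = 8) = (1/9)(8/9)(8/9) = 0.087791.
The prior-weighted likelihoods are 2/11 · 0.010974 = 0.0019953, 4/11 · 0.13717 = 0.049882, 2/11 · 0.13443 = 0.024442, 3/11 · 0.087791 = 0.023943; these sum to 0.10026.
By Bayes' rule, P(r = 7 | data) = (0.024442) / (0.10026) = 0.24378.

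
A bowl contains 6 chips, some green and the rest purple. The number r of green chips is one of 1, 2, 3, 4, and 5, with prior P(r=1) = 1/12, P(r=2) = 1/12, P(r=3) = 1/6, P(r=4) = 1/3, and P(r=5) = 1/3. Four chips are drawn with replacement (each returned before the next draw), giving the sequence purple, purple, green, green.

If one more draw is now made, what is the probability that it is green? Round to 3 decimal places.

0.594

Under each hypothesis, the probability of the observed sequence is: P(data | r = 1) = (5/6)(5/6)(1/6)(1/6) = 0.01929; P(data | r = 2) = (4/6)(4/6)(2/6)(2/6) = 0.049383; P(data | r = 3) = (3/6)(3/6)(3/6)(3/6) = 0.0625; P(data | r = 4) = (2/6)(2/6)(4/6)(4/6) = 0.049383; P(data | r = 5) = (1/6)(1/6)(5/6)(5/6) = 0.01929.
The prior-weighted likelihoods are 1/12 · 0.01929 = 0.0016075, 1/12 · 0.049383 = 0.0041152, 1/6 · 0.0625 = 0.010417, 1/3 · 0.049383 = 0.016461, 1/3 · 0.01929 = 0.00643; summing to 0.03903.
Dividing through by the total gives posterior P(r = 1 | data) = 0.041186, P(r = 2 | data) = 0.10544, P(r = 3 | data) = 0.26689, P(r = 4 | data) = 0.42175, P(r = 5 | data) = 0.16474.
The predictive probability is P(green next | data) = (1/6)(0.041186) + (1/3)(0.10544) + (1/2)(0.26689) + (2/3)(0.42175) + (5/6)(0.16474) = 0.5939.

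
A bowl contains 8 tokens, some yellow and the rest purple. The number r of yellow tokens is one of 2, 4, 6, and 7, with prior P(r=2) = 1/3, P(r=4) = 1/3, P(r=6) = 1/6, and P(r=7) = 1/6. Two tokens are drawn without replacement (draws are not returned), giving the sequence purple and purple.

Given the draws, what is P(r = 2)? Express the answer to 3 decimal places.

Compute the likelihood of the observed sequence for each case: P(data | r = 2) = (6/8)(5/7) = 15/28; P(data | r = 4) = (4/8)(3/7) = 3/14; P(data | r = 6) = (2/8)(1/7) = 1/28; P(data | r = 7) = (1/8)(0/7) = 0.
Multiplying each by its prior: 1/3 · 15/28 = 5/28, 1/3 · 3/14 = 1/14, 1/6 · 1/28 = 1/168, 1/6 · 0 = 0; summing to 43/168.
So P(r = 2 | data) = (5/28) / (43/168) = 30/43.

0.698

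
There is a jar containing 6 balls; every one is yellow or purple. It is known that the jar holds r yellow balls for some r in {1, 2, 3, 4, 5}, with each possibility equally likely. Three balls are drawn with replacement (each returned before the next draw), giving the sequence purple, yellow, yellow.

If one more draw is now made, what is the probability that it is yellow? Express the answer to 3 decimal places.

0.589

Under each hypothesis, the probability of the observed sequence is: P(data | r = 1) = (5/6)(1/6)(1/6) = 5/216; P(data | r = 2) = (4/6)(2/6)(2/6) = 2/27; P(data | r = 3) = (3/6)(3/6)(3/6) = 1/8; P(data | r = 4) = (2/6)(4/6)(4/6) = 4/27; P(data | r = 5) = (1/6)(5/6)(5/6) = 25/216.
The prior-weighted likelihoods are 1/5 · 5/216 = 1/216, 1/5 · 2/27 = 2/135, 1/5 · 1/8 = 1/40, 1/5 · 4/27 = 4/135, 1/5 · 25/216 = 5/216; these sum to 7/72.
The posterior is then P(r = 1 | data) = 1/21, P(r = 2 | data) = 16/105, P(r = 3 | data) = 9/35, P(r = 4 | data) = 32/105, P(r = 5 | data) = 5/21.
Averaging over the posterior, P(yellow next | data) = (1/6)(1/21) + (1/3)(16/105) + (1/2)(9/35) + (2/3)(32/105) + (5/6)(5/21) = 53/90.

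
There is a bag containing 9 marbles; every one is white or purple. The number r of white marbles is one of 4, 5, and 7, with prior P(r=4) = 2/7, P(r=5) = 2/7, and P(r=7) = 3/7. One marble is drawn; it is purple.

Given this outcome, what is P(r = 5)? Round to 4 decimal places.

Compute the likelihood of this draw for each case: P(data | r = 4) = (5/9) = 5/9; P(data | r = 5) = (4/9) = 4/9; P(data | r = 7) = (2/9) = 2/9.
Multiplying each by its prior: 2/7 · 5/9 = 10/63, 2/7 · 4/9 = 8/63, 3/7 · 2/9 = 2/21; with total 8/21.
Hence P(r = 5 | data) = (8/63) / (8/21) = 1/3.

0.3333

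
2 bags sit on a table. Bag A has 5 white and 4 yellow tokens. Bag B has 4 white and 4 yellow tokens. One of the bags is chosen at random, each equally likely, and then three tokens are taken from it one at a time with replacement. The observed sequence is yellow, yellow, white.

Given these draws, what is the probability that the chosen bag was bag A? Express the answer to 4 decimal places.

0.4675

The likelihood of the observed sequence under each hypothesis: P(data | bag A) = (4/9)(4/9)(5/9) = 0.10974; P(data | bag B) = (4/8)(4/8)(4/8) = 0.125.
Multiplying each by its prior: 1/2 · 0.10974 = 0.05487, 1/2 · 0.125 = 0.0625; summing to 0.11737.
Hence P(bag A | data) = (0.05487) / (0.11737) = 0.46749.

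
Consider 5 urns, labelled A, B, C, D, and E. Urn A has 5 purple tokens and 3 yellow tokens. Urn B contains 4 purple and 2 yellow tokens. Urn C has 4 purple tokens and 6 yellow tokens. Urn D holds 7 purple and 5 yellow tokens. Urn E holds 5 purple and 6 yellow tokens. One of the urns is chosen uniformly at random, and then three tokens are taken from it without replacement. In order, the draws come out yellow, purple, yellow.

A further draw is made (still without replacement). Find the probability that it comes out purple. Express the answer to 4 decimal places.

For each hypothesis, P(data | H) works out to: P(data | urn A) = (3/8)(5/7)(2/6) = 0.089286; P(data | urn B) = (2/6)(4/5)(1/4) = 0.066667; P(data | urn C) = (6/10)(4/9)(5/8) = 0.16667; P(data | urn D) = (5/12)(7/11)(4/10) = 0.10606; P(data | urn E) = (6/11)(5/10)(5/9) = 0.15152.
Multiplying each by its prior: 1/5 · 0.089286 = 0.017857, 1/5 · 0.066667 = 0.013333, 1/5 · 0.16667 = 0.033333, 1/5 · 0.10606 = 0.021212, 1/5 · 0.15152 = 0.030303; summing to 0.11604.
Normalising, the posterior is P(urn A | data) = 0.15389, P(urn B | data) = 0.1149, P(urn C | data) = 0.28726, P(urn D | data) = 0.1828, P(urn E | data) = 0.26115.
The predictive probability is P(purple next | data) = (4/5)(0.15389) + (1)(0.1149) + (3/7)(0.28726) + (2/3)(0.1828) + (1/2)(0.26115) = 0.61357.

0.6136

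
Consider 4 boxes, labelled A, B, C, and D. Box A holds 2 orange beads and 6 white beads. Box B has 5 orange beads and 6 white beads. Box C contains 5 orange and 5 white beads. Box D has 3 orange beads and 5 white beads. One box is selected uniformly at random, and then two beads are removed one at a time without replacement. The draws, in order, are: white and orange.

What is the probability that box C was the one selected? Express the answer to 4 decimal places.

Compute the likelihood of the observed sequence for each case: P(data | box A) = (6/8)(2/7) = 0.21429; P(data | box B) = (6/11)(5/10) = 0.27273; P(data | box C) = (5/10)(5/9) = 0.27778; P(data | box D) = (5/8)(3/7) = 0.26786.
Weighting by the prior gives 1/4 · 0.21429 = 0.053571, 1/4 · 0.27273 = 0.068182, 1/4 · 0.27778 = 0.069444, 1/4 · 0.26786 = 0.066964; these sum to 0.25816.
By Bayes' rule, P(box C | data) = (0.069444) / (0.25816) = 0.269.

0.2690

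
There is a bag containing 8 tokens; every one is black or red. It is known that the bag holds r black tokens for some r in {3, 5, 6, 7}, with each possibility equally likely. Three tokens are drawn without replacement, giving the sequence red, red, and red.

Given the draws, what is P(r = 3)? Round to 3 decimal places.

Under each hypothesis, the probability of the observed sequence is: P(data | r = 3) = (5/8)(4/7)(3/6) = 5/28; P(data | r = 5) = (3/8)(2/7)(1/6) = 1/56; P(data | r = 6) = (2/8)(1/7)(0/6) = 0; P(data | r = 7) = (1/8)(0/7) = 0.
Multiplying each by its prior: 1/4 · 5/28 = 5/112, 1/4 · 1/56 = 1/224, 1/4 · 0 = 0, 1/4 · 0 = 0; these sum to 11/224.
By Bayes' rule, P(r = 3 | data) = (5/112) / (11/224) = 10/11.

0.909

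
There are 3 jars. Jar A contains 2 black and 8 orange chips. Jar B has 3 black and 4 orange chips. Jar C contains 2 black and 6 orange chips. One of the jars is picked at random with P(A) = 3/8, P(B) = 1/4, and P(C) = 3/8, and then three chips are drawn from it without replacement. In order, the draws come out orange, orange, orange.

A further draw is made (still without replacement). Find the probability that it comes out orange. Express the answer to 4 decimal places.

For each hypothesis, P(data | H) works out to: P(data | jar A) = (8/10)(7/9)(6/8) = 7/15; P(data | jar B) = (4/7)(3/6)(2/5) = 4/35; P(data | jar C) = (6/8)(5/7)(4/6) = 5/14.
The prior-weighted likelihoods are 3/8 · 7/15 = 7/40, 1/4 · 4/35 = 1/35, 3/8 · 5/14 = 15/112; with total 27/80.
The posterior is then P(jar A | data) = 14/27, P(jar B | data) = 16/189, P(jar C | data) = 25/63.
The predictive probability is P(orange next | data) = (5/7)(14/27) + (1/4)(16/189) + (3/5)(25/63) = 17/27.

0.6296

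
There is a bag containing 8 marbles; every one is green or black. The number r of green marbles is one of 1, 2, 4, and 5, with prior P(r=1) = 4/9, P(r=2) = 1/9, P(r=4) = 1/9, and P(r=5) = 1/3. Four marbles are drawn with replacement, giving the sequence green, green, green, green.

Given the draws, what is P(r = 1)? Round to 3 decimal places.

0.002

Under each hypothesis, the probability of the observed sequence is: P(data | r = 1) = (1/8)(1/8)(1/8)(1/8) = 0.00024414; P(data | r = 2) = (2/8)(2/8)(2/8)(2/8) = 0.0039062; P(data | r = 4) = (4/8)(4/8)(4/8)(4/8) = 0.0625; P(data | r = 5) = (5/8)(5/8)(5/8)(5/8) = 0.15259.
Multiplying each by its prior: 4/9 · 0.00024414 = 0.00010851, 1/9 · 0.0039062 = 0.00043403, 1/9 · 0.0625 = 0.0069444, 1/3 · 0.15259 = 0.050863; summing to 0.05835.
So P(r = 1 | data) = (0.00010851) / (0.05835) = 0.0018596.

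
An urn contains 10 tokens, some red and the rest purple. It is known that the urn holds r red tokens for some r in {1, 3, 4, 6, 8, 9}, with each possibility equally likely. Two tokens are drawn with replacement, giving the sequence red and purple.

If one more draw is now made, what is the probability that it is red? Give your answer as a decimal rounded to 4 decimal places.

For each hypothesis, P(data | H) works out to: P(data | r = 1) = (1/10)(9/10) = 9/100; P(data | r = 3) = (3/10)(7/10) = 21/100; P(data | r = 4) = (4/10)(6/10) = 6/25; P(data | r = 6) = (6/10)(4/10) = 6/25; P(data | r = 8) = (8/10)(2/10) = 4/25; P(data | r = 9) = (9/10)(1/10) = 9/100.
Weighting by the prior gives 1/6 · 9/100 = 3/200, 1/6 · 21/100 = 7/200, 1/6 · 6/25 = 1/25, 1/6 · 6/25 = 1/25, 1/6 · 4/25 = 2/75, 1/6 · 9/100 = 3/200; these sum to 103/600.
Dividing through by the total gives posterior P(r = 1 | data) = 0.087379, P(r = 3 | data) = 0.20388, P(r = 4 | data) = 0.23301, P(r = 6 | data) = 0.23301, P(r = 8 | data) = 0.15534, P(r = 9 | data) = 0.087379.
The predictive probability is P(red next | data) = (1/10)(0.087379) + (3/10)(0.20388) + (2/5)(0.23301) + (3/5)(0.23301) + (4/5)(0.15534) + (9/10)(0.087379) = 0.50583.

0.5058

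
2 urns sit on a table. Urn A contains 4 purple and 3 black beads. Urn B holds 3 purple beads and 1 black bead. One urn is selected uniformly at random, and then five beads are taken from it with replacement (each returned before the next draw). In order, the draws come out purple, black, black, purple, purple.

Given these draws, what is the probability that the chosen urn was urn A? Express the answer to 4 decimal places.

0.5652

The likelihood of the observed sequence under each hypothesis: P(data | urn A) = (4/7)(3/7)(3/7)(4/7)(4/7) = 0.034271; P(data | urn B) = (3/4)(1/4)(1/4)(3/4)(3/4) = 0.026367.
The prior-weighted likelihoods are 1/2 · 0.034271 = 0.017136, 1/2 · 0.026367 = 0.013184; these sum to 0.030319.
Therefore the posterior P(urn A | data) = (0.017136) / (0.030319) = 0.56518.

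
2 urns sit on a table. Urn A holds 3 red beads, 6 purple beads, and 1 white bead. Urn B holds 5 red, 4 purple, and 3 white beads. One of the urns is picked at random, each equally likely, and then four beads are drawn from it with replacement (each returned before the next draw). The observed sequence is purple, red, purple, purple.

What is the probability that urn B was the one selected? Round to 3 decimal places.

0.192

Compute the likelihood of the observed sequence for each case: P(data | urn A) = (6/10)(3/10)(6/10)(6/10) = 0.0648; P(data | urn B) = (4/12)(5/12)(4/12)(4/12) = 0.015432.
Weighting by the prior gives 1/2 · 0.0648 = 0.0324, 1/2 · 0.015432 = 0.007716; summing to 0.040116.
By Bayes' rule, P(urn B | data) = (0.007716) / (0.040116) = 0.19234.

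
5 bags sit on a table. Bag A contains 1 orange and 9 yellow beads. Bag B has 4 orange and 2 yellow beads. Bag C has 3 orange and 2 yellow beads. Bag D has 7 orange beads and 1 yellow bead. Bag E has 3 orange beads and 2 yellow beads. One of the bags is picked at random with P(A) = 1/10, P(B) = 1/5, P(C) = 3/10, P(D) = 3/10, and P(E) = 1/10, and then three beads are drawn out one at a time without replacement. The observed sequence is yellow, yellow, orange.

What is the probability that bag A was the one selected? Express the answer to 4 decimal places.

0.1579

For each hypothesis, P(data | H) works out to: P(data | bag A) = (9/10)(8/9)(1/8) = 1/10; P(data | bag B) = (2/6)(1/5)(4/4) = 1/15; P(data | bag C) = (2/5)(1/4)(3/3) = 1/10; P(data | bag D) = (1/8)(0/7) = 0; P(data | bag E) = (2/5)(1/4)(3/3) = 1/10.
The prior-weighted likelihoods are 1/10 · 1/10 = 1/100, 1/5 · 1/15 = 1/75, 3/10 · 1/10 = 3/100, 3/10 · 0 = 0, 1/10 · 1/10 = 1/100; with total 19/300.
Therefore the posterior P(bag A | data) = (1/100) / (19/300) = 3/19.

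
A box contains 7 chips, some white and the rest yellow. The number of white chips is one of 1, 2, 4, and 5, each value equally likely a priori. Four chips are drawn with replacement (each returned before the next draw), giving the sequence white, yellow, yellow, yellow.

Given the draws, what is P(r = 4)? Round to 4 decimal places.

0.1759

Under each hypothesis, the probability of the observed sequence is: P(data | r = 1) = (1/7)(6/7)(6/7)(6/7) = 0.089963; P(data | r = 2) = (2/7)(5/7)(5/7)(5/7) = 0.10412; P(data | r = 4) = (4/7)(3/7)(3/7)(3/7) = 0.044981; P(data | r = 5) = (5/7)(2/7)(2/7)(2/7) = 0.01666.
Multiplying each by its prior: 1/4 · 0.089963 = 0.022491, 1/4 · 0.10412 = 0.026031, 1/4 · 0.044981 = 0.011245, 1/4 · 0.01666 = 0.0041649; summing to 0.063932.
Therefore the posterior P(r = 4 | data) = (0.011245) / (0.063932) = 0.1759.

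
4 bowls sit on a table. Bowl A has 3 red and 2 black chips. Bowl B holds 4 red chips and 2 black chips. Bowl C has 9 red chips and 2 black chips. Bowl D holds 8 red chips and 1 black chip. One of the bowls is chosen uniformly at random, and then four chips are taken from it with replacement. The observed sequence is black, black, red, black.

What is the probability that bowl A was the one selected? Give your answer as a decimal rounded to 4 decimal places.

0.5547

For each hypothesis, P(data | H) works out to: P(data | bowl A) = (2/5)(2/5)(3/5)(2/5) = 0.0384; P(data | bowl B) = (2/6)(2/6)(4/6)(2/6) = 0.024691; P(data | bowl C) = (2/11)(2/11)(9/11)(2/11) = 0.0049177; P(data | bowl D) = (1/9)(1/9)(8/9)(1/9) = 0.0012193.
Weighting by the prior gives 1/4 · 0.0384 = 0.0096, 1/4 · 0.024691 = 0.0061728, 1/4 · 0.0049177 = 0.0012294, 1/4 · 0.0012193 = 0.00030483; summing to 0.017307.
Hence P(bowl A | data) = (0.0096) / (0.017307) = 0.55469.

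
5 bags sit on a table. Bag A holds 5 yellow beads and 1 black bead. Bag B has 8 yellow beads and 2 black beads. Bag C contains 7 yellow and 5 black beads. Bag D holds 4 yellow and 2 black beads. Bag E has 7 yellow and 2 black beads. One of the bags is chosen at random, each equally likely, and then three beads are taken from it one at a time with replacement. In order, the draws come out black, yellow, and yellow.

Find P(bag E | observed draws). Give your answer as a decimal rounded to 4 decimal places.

0.2012

For each hypothesis, P(data | H) works out to: P(data | bag A) = (1/6)(5/6)(5/6) = 0.11574; P(data | bag B) = (2/10)(8/10)(8/10) = 0.128; P(data | bag C) = (5/12)(7/12)(7/12) = 0.14178; P(data | bag D) = (2/6)(4/6)(4/6) = 0.14815; P(data | bag E) = (2/9)(7/9)(7/9) = 0.13443.
Multiplying each by its prior: 1/5 · 0.11574 = 0.023148, 1/5 · 0.128 = 0.0256, 1/5 · 0.14178 = 0.028356, 1/5 · 0.14815 = 0.02963, 1/5 · 0.13443 = 0.026886; with total 0.13362.
Hence P(bag E | data) = (0.026886) / (0.13362) = 0.20121.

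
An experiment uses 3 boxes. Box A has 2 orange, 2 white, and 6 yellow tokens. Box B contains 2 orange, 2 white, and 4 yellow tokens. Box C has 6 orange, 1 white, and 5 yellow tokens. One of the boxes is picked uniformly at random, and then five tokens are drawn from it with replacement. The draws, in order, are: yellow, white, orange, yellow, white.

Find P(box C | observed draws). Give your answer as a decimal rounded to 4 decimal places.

For each hypothesis, P(data | H) works out to: P(data | box A) = (6/10)(2/10)(2/10)(6/10)(2/10) = 0.00288; P(data | box B) = (4/8)(2/8)(2/8)(4/8)(2/8) = 0.0039062; P(data | box C) = (5/12)(1/12)(6/12)(5/12)(1/12) = 0.00060282.
Multiplying each by its prior: 1/3 · 0.00288 = 0.00096, 1/3 · 0.0039062 = 0.0013021, 1/3 · 0.00060282 = 0.00020094; these sum to 0.002463.
So P(box C | data) = (0.00020094) / (0.002463) = 0.081582.

0.0816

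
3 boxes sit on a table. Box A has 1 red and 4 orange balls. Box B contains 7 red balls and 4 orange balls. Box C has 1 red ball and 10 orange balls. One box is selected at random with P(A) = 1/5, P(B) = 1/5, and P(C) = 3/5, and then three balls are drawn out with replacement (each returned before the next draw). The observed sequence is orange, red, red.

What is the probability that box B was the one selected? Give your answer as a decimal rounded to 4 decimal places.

For each hypothesis, P(data | H) works out to: P(data | box A) = (4/5)(1/5)(1/5) = 0.032; P(data | box B) = (4/11)(7/11)(7/11) = 0.14726; P(data | box C) = (10/11)(1/11)(1/11) = 0.0075131.
Multiplying each by its prior: 1/5 · 0.032 = 0.0064, 1/5 · 0.14726 = 0.029452, 3/5 · 0.0075131 = 0.0045079; these sum to 0.040359.
So P(box B | data) = (0.029452) / (0.040359) = 0.72973.

0.7297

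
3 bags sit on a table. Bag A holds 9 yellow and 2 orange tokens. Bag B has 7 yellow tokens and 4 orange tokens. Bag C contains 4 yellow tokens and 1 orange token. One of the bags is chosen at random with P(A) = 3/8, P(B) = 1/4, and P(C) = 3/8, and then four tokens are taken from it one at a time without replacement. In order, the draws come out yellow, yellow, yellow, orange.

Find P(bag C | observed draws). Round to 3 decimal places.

Under each hypothesis, the probability of the observed sequence is: P(data | bag A) = (9/11)(8/10)(7/9)(2/8) = 0.12727; P(data | bag B) = (7/11)(6/10)(5/9)(4/8) = 0.10606; P(data | bag C) = (4/5)(3/4)(2/3)(1/2) = 0.2.
The prior-weighted likelihoods are 3/8 · 0.12727 = 0.047727, 1/4 · 0.10606 = 0.026515, 3/8 · 0.2 = 0.075; with total 0.14924.
So P(bag C | data) = (0.075) / (0.14924) = 0.50254.

0.503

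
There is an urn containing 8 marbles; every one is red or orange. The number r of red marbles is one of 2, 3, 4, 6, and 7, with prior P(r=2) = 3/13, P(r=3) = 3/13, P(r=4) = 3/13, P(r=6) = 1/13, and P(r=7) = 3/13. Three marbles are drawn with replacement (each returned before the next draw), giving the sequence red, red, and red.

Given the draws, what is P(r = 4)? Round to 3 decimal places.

The likelihood of the observed sequence under each hypothesis: P(data | r = 2) = (2/8)(2/8)(2/8) = 0.015625; P(data | r = 3) = (3/8)(3/8)(3/8) = 0.052734; P(data | r = 4) = (4/8)(4/8)(4/8) = 0.125; P(data | r = 6) = (6/8)(6/8)(6/8) = 0.42188; P(data | r = 7) = (7/8)(7/8)(7/8) = 0.66992.
Weighting by the prior gives 3/13 · 0.015625 = 0.0036058, 3/13 · 0.052734 = 0.012169, 3/13 · 0.125 = 0.028846, 1/13 · 0.42188 = 0.032452, 3/13 · 0.66992 = 0.1546; these sum to 0.23167.
Therefore the posterior P(r = 4 | data) = (0.028846) / (0.23167) = 0.12451.

0.125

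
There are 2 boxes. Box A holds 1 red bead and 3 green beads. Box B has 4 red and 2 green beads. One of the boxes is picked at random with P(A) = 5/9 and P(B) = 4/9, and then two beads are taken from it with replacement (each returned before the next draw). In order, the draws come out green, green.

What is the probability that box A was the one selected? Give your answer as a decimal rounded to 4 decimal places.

The likelihood of the observed sequence under each hypothesis: P(data | box A) = (3/4)(3/4) = 0.5625; P(data | box B) = (2/6)(2/6) = 0.11111.
Weighting by the prior gives 5/9 · 0.5625 = 0.3125, 4/9 · 0.11111 = 0.049383; summing to 0.36188.
Hence P(box A | data) = (0.3125) / (0.36188) = 0.86354.

0.8635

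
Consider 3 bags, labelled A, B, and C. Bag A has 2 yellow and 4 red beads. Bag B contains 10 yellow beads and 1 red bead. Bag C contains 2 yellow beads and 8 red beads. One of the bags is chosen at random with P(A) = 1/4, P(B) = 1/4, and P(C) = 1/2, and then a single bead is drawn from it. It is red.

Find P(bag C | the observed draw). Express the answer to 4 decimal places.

Under each hypothesis, the probability of this draw is: P(data | bag A) = (4/6) = 2/3; P(data | bag B) = (1/11) = 1/11; P(data | bag C) = (8/10) = 4/5.
Multiplying each by its prior: 1/4 · 2/3 = 1/6, 1/4 · 1/11 = 1/44, 1/2 · 4/5 = 2/5; these sum to 389/660.
So P(bag C | data) = (2/5) / (389/660) = 264/389.

0.6787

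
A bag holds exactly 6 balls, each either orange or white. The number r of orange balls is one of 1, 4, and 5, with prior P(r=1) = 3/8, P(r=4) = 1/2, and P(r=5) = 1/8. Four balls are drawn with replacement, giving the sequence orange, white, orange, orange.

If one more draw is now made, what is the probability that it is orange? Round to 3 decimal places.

The likelihood of the observed sequence under each hypothesis: P(data | r = 1) = (1/6)(5/6)(1/6)(1/6) = 0.003858; P(data | r = 4) = (4/6)(2/6)(4/6)(4/6) = 0.098765; P(data | r = 5) = (5/6)(1/6)(5/6)(5/6) = 0.096451.
The prior-weighted likelihoods are 3/8 · 0.003858 = 0.0014468, 1/2 · 0.098765 = 0.049383, 1/8 · 0.096451 = 0.012056; summing to 0.062886.
Dividing through by the total gives posterior P(r = 1 | data) = 0.023006, P(r = 4 | data) = 0.78528, P(r = 5 | data) = 0.19172.
Averaging over the posterior, P(orange next | data) = (1/6)(0.023006) + (2/3)(0.78528) + (5/6)(0.19172) = 0.68712.

0.687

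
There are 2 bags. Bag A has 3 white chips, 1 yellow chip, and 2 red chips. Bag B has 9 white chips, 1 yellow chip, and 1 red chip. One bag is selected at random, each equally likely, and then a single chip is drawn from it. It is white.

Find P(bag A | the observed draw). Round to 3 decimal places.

The likelihood of this draw under each hypothesis: P(data | bag A) = (3/6) = 1/2; P(data | bag B) = (9/11) = 9/11.
Multiplying each by its prior: 1/2 · 1/2 = 1/4, 1/2 · 9/11 = 9/22; these sum to 29/44.
So P(bag A | data) = (1/4) / (29/44) = 11/29.

0.379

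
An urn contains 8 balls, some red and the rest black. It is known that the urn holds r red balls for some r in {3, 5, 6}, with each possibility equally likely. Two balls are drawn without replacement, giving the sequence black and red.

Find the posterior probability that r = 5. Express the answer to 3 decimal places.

0.357

Compute the likelihood of the observed sequence for each case: P(data | r = 3) = (5/8)(3/7) = 15/56; P(data | r = 5) = (3/8)(5/7) = 15/56; P(data | r = 6) = (2/8)(6/7) = 3/14.
Weighting by the prior gives 1/3 · 15/56 = 5/56, 1/3 · 15/56 = 5/56, 1/3 · 3/14 = 1/14; these sum to 1/4.
So P(r = 5 | data) = (5/56) / (1/4) = 5/14.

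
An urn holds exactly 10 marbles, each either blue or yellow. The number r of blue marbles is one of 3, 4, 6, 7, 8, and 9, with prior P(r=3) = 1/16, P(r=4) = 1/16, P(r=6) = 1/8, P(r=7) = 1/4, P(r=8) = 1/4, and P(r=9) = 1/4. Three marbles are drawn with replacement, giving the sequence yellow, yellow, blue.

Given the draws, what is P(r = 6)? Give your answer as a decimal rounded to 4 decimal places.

0.2136

Compute the likelihood of the observed sequence for each case: P(data | r = 3) = (7/10)(7/10)(3/10) = 0.147; P(data | r = 4) = (6/10)(6/10)(4/10) = 0.144; P(data | r = 6) = (4/10)(4/10)(6/10) = 0.096; P(data | r = 7) = (3/10)(3/10)(7/10) = 0.063; P(data | r = 8) = (2/10)(2/10)(8/10) = 0.032; P(data | r = 9) = (1/10)(1/10)(9/10) = 0.009.
Weighting by the prior gives 1/16 · 0.147 = 0.0091875, 1/16 · 0.144 = 0.009, 1/8 · 0.096 = 0.012, 1/4 · 0.063 = 0.01575, 1/4 · 0.032 = 0.008, 1/4 · 0.009 = 0.00225; with total 0.056188.
Therefore the posterior P(r = 6 | data) = (0.012) / (0.056188) = 0.21357.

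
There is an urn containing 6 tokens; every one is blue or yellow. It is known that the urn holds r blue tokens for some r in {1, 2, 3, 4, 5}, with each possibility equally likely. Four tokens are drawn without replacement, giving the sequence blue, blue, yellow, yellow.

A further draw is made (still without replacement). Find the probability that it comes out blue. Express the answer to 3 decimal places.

Compute the likelihood of the observed sequence for each case: P(data | r = 1) = (1/6)(0/5) = 0; P(data | r = 2) = (2/6)(1/5)(4/4)(3/3) = 1/15; P(data | r = 3) = (3/6)(2/5)(3/4)(2/3) = 1/10; P(data | r = 4) = (4/6)(3/5)(2/4)(1/3) = 1/15; P(data | r = 5) = (5/6)(4/5)(1/4)(0/3) = 0.
Weighting by the prior gives 1/5 · 0 = 0, 1/5 · 1/15 = 1/75, 1/5 · 1/10 = 1/50, 1/5 · 1/15 = 1/75, 1/5 · 0 = 0; summing to 7/150.
Normalising, the posterior is P(r = 1 | data) = 0, P(r = 2 | data) = 2/7, P(r = 3 | data) = 3/7, P(r = 4 | data) = 2/7, P(r = 5 | data) = 0.
The predictive probability is P(blue next | data) = (0)(2/7) + (1/2)(3/7) + (1)(2/7) = 1/2.

0.500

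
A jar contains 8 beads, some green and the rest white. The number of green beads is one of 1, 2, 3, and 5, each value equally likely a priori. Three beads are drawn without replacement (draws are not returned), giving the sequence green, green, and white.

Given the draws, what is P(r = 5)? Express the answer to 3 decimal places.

0.588

For each hypothesis, P(data | H) works out to: P(data | r = 1) = (1/8)(0/7) = 0; P(data | r = 2) = (2/8)(1/7)(6/6) = 1/28; P(data | r = 3) = (3/8)(2/7)(5/6) = 5/56; P(data | r = 5) = (5/8)(4/7)(3/6) = 5/28.
The prior-weighted likelihoods are 1/4 · 0 = 0, 1/4 · 1/28 = 1/112, 1/4 · 5/56 = 5/224, 1/4 · 5/28 = 5/112; summing to 17/224.
So P(r = 5 | data) = (5/112) / (17/224) = 10/17.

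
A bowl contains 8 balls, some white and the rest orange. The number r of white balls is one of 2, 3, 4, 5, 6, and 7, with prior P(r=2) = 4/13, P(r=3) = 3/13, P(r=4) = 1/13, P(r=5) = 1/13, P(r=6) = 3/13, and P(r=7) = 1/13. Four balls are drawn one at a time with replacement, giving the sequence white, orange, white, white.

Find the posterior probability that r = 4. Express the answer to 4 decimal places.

For each hypothesis, P(data | H) works out to: P(data | r = 2) = (2/8)(6/8)(2/8)(2/8) = 0.011719; P(data | r = 3) = (3/8)(5/8)(3/8)(3/8) = 0.032959; P(data | r = 4) = (4/8)(4/8)(4/8)(4/8) = 0.0625; P(data | r = 5) = (5/8)(3/8)(5/8)(5/8) = 0.091553; P(data | r = 6) = (6/8)(2/8)(6/8)(6/8) = 0.10547; P(data | r = 7) = (7/8)(1/8)(7/8)(7/8) = 0.08374.
The prior-weighted likelihoods are 4/13 · 0.011719 = 0.0036058, 3/13 · 0.032959 = 0.0076059, 1/13 · 0.0625 = 0.0048077, 1/13 · 0.091553 = 0.0070425, 3/13 · 0.10547 = 0.024339, 1/13 · 0.08374 = 0.0064416; these sum to 0.053842.
By Bayes' rule, P(r = 4 | data) = (0.0048077) / (0.053842) = 0.089292.

0.0893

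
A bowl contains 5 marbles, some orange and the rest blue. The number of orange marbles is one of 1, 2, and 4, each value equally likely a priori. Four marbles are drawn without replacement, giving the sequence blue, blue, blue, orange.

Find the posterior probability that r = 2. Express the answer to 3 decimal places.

0.333

For each hypothesis, P(data | H) works out to: P(data | r = 1) = (4/5)(3/4)(2/3)(1/2) = 1/5; P(data | r = 2) = (3/5)(2/4)(1/3)(2/2) = 1/10; P(data | r = 4) = (1/5)(0/4) = 0.
The prior-weighted likelihoods are 1/3 · 1/5 = 1/15, 1/3 · 1/10 = 1/30, 1/3 · 0 = 0; with total 1/10.
So P(r = 2 | data) = (1/30) / (1/10) = 1/3.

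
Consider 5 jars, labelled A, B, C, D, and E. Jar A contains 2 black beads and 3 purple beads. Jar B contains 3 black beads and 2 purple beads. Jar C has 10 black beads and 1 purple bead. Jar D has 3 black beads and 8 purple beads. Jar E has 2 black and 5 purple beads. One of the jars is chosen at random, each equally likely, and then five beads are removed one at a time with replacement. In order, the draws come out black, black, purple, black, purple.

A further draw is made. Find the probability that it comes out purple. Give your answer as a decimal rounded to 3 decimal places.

Compute the likelihood of the observed sequence for each case: P(data | jar A) = (2/5)(2/5)(3/5)(2/5)(3/5) = 0.02304; P(data | jar B) = (3/5)(3/5)(2/5)(3/5)(2/5) = 0.03456; P(data | jar C) = (10/11)(10/11)(1/11)(10/11)(1/11) = 0.0062092; P(data | jar D) = (3/11)(3/11)(8/11)(3/11)(8/11) = 0.01073; P(data | jar E) = (2/7)(2/7)(5/7)(2/7)(5/7) = 0.0119.
Multiplying each by its prior: 1/5 · 0.02304 = 0.004608, 1/5 · 0.03456 = 0.006912, 1/5 · 0.0062092 = 0.0012418, 1/5 · 0.01073 = 0.0021459, 1/5 · 0.0119 = 0.00238; summing to 0.017288.
The posterior is then P(jar A | data) = 0.26655, P(jar B | data) = 0.39982, P(jar C | data) = 0.071834, P(jar D | data) = 0.12413, P(jar E | data) = 0.13767.
The predictive probability is P(purple next | data) = (3/5)(0.26655) + (2/5)(0.39982) + (1/11)(0.071834) + (8/11)(0.12413) + (5/7)(0.13767) = 0.515.

0.515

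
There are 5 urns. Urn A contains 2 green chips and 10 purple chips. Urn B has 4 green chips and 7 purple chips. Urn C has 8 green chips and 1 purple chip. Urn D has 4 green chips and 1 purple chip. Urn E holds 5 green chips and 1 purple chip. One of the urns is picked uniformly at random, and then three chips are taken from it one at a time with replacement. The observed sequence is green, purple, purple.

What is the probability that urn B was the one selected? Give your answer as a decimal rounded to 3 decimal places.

0.447

Compute the likelihood of the observed sequence for each case: P(data | urn A) = (2/12)(10/12)(10/12) = 0.11574; P(data | urn B) = (4/11)(7/11)(7/11) = 0.14726; P(data | urn C) = (8/9)(1/9)(1/9) = 0.010974; P(data | urn D) = (4/5)(1/5)(1/5) = 0.032; P(data | urn E) = (5/6)(1/6)(1/6) = 0.023148.
The prior-weighted likelihoods are 1/5 · 0.11574 = 0.023148, 1/5 · 0.14726 = 0.029452, 1/5 · 0.010974 = 0.0021948, 1/5 · 0.032 = 0.0064, 1/5 · 0.023148 = 0.0046296; summing to 0.065824.
By Bayes' rule, P(urn B | data) = (0.029452) / (0.065824) = 0.44743.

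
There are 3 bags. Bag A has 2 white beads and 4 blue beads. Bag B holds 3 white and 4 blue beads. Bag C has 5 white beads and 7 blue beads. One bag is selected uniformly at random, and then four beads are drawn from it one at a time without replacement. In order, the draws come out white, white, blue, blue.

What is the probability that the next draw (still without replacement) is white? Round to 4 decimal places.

0.2469

Under each hypothesis, the probability of the observed sequence is: P(data | bag A) = (2/6)(1/5)(4/4)(3/3) = 0.066667; P(data | bag B) = (3/7)(2/6)(4/5)(3/4) = 0.085714; P(data | bag C) = (5/12)(4/11)(7/10)(6/9) = 0.070707.
Multiplying each by its prior: 1/3 · 0.066667 = 0.022222, 1/3 · 0.085714 = 0.028571, 1/3 · 0.070707 = 0.023569; with total 0.074363.
Normalising, the posterior is P(bag A | data) = 0.29884, P(bag B | data) = 0.38422, P(bag C | data) = 0.31695.
Averaging over the posterior, P(white next | data) = (0)(0.29884) + (1/3)(0.38422) + (3/8)(0.31695) = 0.24693.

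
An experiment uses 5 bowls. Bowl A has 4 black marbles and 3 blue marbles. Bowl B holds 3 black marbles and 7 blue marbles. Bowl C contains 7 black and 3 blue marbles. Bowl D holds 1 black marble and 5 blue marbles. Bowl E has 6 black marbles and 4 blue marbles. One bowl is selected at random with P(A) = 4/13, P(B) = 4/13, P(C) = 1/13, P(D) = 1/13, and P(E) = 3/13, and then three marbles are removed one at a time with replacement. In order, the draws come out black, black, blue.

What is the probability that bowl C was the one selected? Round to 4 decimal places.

The likelihood of the observed sequence under each hypothesis: P(data | bowl A) = (4/7)(4/7)(3/7) = 0.13994; P(data | bowl B) = (3/10)(3/10)(7/10) = 0.063; P(data | bowl C) = (7/10)(7/10)(3/10) = 0.147; P(data | bowl D) = (1/6)(1/6)(5/6) = 0.023148; P(data | bowl E) = (6/10)(6/10)(4/10) = 0.144.
Multiplying each by its prior: 4/13 · 0.13994 = 0.043059, 4/13 · 0.063 = 0.019385, 1/13 · 0.147 = 0.011308, 1/13 · 0.023148 = 0.0017806, 3/13 · 0.144 = 0.033231; these sum to 0.10876.
By Bayes' rule, P(bowl C | data) = (0.011308) / (0.10876) = 0.10397.

0.1040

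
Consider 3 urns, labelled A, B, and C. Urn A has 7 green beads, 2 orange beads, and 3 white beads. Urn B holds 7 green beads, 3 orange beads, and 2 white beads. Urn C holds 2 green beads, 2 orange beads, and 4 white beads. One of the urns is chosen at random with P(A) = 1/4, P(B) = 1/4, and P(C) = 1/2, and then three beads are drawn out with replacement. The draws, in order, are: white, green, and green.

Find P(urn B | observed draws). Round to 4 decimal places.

0.2776

Compute the likelihood of the observed sequence for each case: P(data | urn A) = (3/12)(7/12)(7/12) = 0.085069; P(data | urn B) = (2/12)(7/12)(7/12) = 0.056713; P(data | urn C) = (4/8)(2/8)(2/8) = 0.03125.
Weighting by the prior gives 1/4 · 0.085069 = 0.021267, 1/4 · 0.056713 = 0.014178, 1/2 · 0.03125 = 0.015625; summing to 0.051071.
Therefore the posterior P(urn B | data) = (0.014178) / (0.051071) = 0.27762.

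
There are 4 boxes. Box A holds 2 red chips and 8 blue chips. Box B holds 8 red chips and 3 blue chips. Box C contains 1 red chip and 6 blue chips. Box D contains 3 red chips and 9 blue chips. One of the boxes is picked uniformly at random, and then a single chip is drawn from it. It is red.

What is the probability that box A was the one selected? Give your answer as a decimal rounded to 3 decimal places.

0.152

The likelihood of this draw under each hypothesis: P(data | box A) = (2/10) = 0.2; P(data | box B) = (8/11) = 0.72727; P(data | box C) = (1/7) = 0.14286; P(data | box D) = (3/12) = 0.25.
Weighting by the prior gives 1/4 · 0.2 = 0.05, 1/4 · 0.72727 = 0.18182, 1/4 · 0.14286 = 0.035714, 1/4 · 0.25 = 0.0625; these sum to 0.33003.
By Bayes' rule, P(box A | data) = (0.05) / (0.33003) = 0.1515.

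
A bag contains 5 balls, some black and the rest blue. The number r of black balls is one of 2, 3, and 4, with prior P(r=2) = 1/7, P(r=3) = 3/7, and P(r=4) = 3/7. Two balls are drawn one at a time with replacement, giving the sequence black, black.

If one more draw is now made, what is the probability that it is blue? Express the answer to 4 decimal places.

For each hypothesis, P(data | H) works out to: P(data | r = 2) = (2/5)(2/5) = 4/25; P(data | r = 3) = (3/5)(3/5) = 9/25; P(data | r = 4) = (4/5)(4/5) = 16/25.
Weighting by the prior gives 1/7 · 4/25 = 4/175, 3/7 · 9/25 = 27/175, 3/7 · 16/25 = 48/175; with total 79/175.
The posterior is then P(r = 2 | data) = 4/79, P(r = 3 | data) = 27/79, P(r = 4 | data) = 48/79.
Averaging over the posterior, P(blue next | data) = (3/5)(4/79) + (2/5)(27/79) + (1/5)(48/79) = 114/395.

0.2886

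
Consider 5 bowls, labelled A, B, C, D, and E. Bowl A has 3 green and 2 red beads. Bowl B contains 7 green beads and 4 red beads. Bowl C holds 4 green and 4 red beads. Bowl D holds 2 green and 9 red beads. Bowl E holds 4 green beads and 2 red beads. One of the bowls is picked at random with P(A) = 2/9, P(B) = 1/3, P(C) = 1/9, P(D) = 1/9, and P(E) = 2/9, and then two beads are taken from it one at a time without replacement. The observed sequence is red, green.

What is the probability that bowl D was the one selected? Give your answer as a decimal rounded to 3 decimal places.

The likelihood of the observed sequence under each hypothesis: P(data | bowl A) = (2/5)(3/4) = 0.3; P(data | bowl B) = (4/11)(7/10) = 0.25455; P(data | bowl C) = (4/8)(4/7) = 0.28571; P(data | bowl D) = (9/11)(2/10) = 0.16364; P(data | bowl E) = (2/6)(4/5) = 0.26667.
Weighting by the prior gives 2/9 · 0.3 = 0.066667, 1/3 · 0.25455 = 0.084848, 1/9 · 0.28571 = 0.031746, 1/9 · 0.16364 = 0.018182, 2/9 · 0.26667 = 0.059259; summing to 0.2607.
Hence P(bowl D | data) = (0.018182) / (0.2607) = 0.069742.

0.070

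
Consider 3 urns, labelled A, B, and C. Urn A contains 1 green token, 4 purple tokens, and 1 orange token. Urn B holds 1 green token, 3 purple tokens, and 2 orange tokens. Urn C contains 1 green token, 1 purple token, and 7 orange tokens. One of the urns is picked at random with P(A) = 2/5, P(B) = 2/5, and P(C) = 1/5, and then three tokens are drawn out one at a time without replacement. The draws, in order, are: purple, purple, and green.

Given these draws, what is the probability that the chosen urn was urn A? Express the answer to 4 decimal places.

0.6667

Compute the likelihood of the observed sequence for each case: P(data | urn A) = (4/6)(3/5)(1/4) = 1/10; P(data | urn B) = (3/6)(2/5)(1/4) = 1/20; P(data | urn C) = (1/9)(0/8) = 0.
Multiplying each by its prior: 2/5 · 1/10 = 1/25, 2/5 · 1/20 = 1/50, 1/5 · 0 = 0; summing to 3/50.
Therefore the posterior P(urn A | data) = (1/25) / (3/50) = 2/3.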